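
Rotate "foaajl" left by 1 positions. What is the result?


Input: "foaajl", rotate left by 1
First 1 characters: "f"
Remaining characters: "oaajl"
Concatenate remaining + first: "oaajl" + "f" = "oaajlf"

oaajlf


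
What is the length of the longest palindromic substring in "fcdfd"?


Input: "fcdfd"
Checking substrings for palindromes:
  [2:5] "dfd" (len 3) => palindrome
Longest palindromic substring: "dfd" with length 3

3


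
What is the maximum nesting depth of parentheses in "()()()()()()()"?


Input: "()()()()()()()"
Tracking depth:
  Position 0 '(': depth becomes 1
  Position 1 ')': depth becomes 0
  Position 2 '(': depth becomes 1
  Position 3 ')': depth becomes 0
  Position 4 '(': depth becomes 1
  Position 5 ')': depth becomes 0
  Position 6 '(': depth becomes 1
  Position 7 ')': depth becomes 0
  Position 8 '(': depth becomes 1
  Position 9 ')': depth becomes 0
  Position 10 '(': depth becomes 1
  Position 11 ')': depth becomes 0
  Position 12 '(': depth becomes 1
  Position 13 ')': depth becomes 0
Maximum depth reached: 1

1


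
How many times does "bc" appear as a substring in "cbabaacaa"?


Searching for "bc" in "cbabaacaa"
Scanning each position:
  Position 0: "cb" => no
  Position 1: "ba" => no
  Position 2: "ab" => no
  Position 3: "ba" => no
  Position 4: "aa" => no
  Position 5: "ac" => no
  Position 6: "ca" => no
  Position 7: "aa" => no
Total occurrences: 0

0


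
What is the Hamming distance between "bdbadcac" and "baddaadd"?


Comparing "bdbadcac" and "baddaadd" position by position:
  Position 0: 'b' vs 'b' => same
  Position 1: 'd' vs 'a' => differ
  Position 2: 'b' vs 'd' => differ
  Position 3: 'a' vs 'd' => differ
  Position 4: 'd' vs 'a' => differ
  Position 5: 'c' vs 'a' => differ
  Position 6: 'a' vs 'd' => differ
  Position 7: 'c' vs 'd' => differ
Total differences (Hamming distance): 7

7


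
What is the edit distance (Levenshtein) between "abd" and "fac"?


Computing edit distance: "abd" -> "fac"
DP table:
           f    a    c
      0    1    2    3
  a   1    1    1    2
  b   2    2    2    2
  d   3    3    3    3
Edit distance = dp[3][3] = 3

3


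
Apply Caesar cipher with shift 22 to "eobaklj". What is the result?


Caesar cipher: shift "eobaklj" by 22
  'e' (pos 4) + 22 = pos 0 = 'a'
  'o' (pos 14) + 22 = pos 10 = 'k'
  'b' (pos 1) + 22 = pos 23 = 'x'
  'a' (pos 0) + 22 = pos 22 = 'w'
  'k' (pos 10) + 22 = pos 6 = 'g'
  'l' (pos 11) + 22 = pos 7 = 'h'
  'j' (pos 9) + 22 = pos 5 = 'f'
Result: akxwghf

akxwghf


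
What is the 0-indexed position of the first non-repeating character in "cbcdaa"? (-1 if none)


Input: cbcdaa
Character frequencies:
  'a': 2
  'b': 1
  'c': 2
  'd': 1
Scanning left to right for freq == 1:
  Position 0 ('c'): freq=2, skip
  Position 1 ('b'): unique! => answer = 1

1


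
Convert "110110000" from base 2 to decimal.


Input: "110110000" in base 2
Positional expansion:
  Digit '1' (value 1) x 2^8 = 256
  Digit '1' (value 1) x 2^7 = 128
  Digit '0' (value 0) x 2^6 = 0
  Digit '1' (value 1) x 2^5 = 32
  Digit '1' (value 1) x 2^4 = 16
  Digit '0' (value 0) x 2^3 = 0
  Digit '0' (value 0) x 2^2 = 0
  Digit '0' (value 0) x 2^1 = 0
  Digit '0' (value 0) x 2^0 = 0
Sum = 432

432


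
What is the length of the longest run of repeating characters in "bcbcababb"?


Input: "bcbcababb"
Scanning for longest run:
  Position 1 ('c'): new char, reset run to 1
  Position 2 ('b'): new char, reset run to 1
  Position 3 ('c'): new char, reset run to 1
  Position 4 ('a'): new char, reset run to 1
  Position 5 ('b'): new char, reset run to 1
  Position 6 ('a'): new char, reset run to 1
  Position 7 ('b'): new char, reset run to 1
  Position 8 ('b'): continues run of 'b', length=2
Longest run: 'b' with length 2

2


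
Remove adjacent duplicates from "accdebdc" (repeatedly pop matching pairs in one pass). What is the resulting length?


Input: accdebdc
Stack-based adjacent duplicate removal:
  Read 'a': push. Stack: a
  Read 'c': push. Stack: ac
  Read 'c': matches stack top 'c' => pop. Stack: a
  Read 'd': push. Stack: ad
  Read 'e': push. Stack: ade
  Read 'b': push. Stack: adeb
  Read 'd': push. Stack: adebd
  Read 'c': push. Stack: adebdc
Final stack: "adebdc" (length 6)

6


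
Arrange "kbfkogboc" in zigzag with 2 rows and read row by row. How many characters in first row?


Zigzag "kbfkogboc" into 2 rows:
Placing characters:
  'k' => row 0
  'b' => row 1
  'f' => row 0
  'k' => row 1
  'o' => row 0
  'g' => row 1
  'b' => row 0
  'o' => row 1
  'c' => row 0
Rows:
  Row 0: "kfobc"
  Row 1: "bkgo"
First row length: 5

5


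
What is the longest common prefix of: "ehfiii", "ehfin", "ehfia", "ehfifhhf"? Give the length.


Words: ehfiii, ehfin, ehfia, ehfifhhf
  Position 0: all 'e' => match
  Position 1: all 'h' => match
  Position 2: all 'f' => match
  Position 3: all 'i' => match
  Position 4: ('i', 'n', 'a', 'f') => mismatch, stop
LCP = "ehfi" (length 4)

4


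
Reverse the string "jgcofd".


Input: jgcofd
Reading characters right to left:
  Position 5: 'd'
  Position 4: 'f'
  Position 3: 'o'
  Position 2: 'c'
  Position 1: 'g'
  Position 0: 'j'
Reversed: dfocgj

dfocgj


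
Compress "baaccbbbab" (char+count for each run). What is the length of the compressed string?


Input: baaccbbbab
Runs:
  'b' x 1 => "b1"
  'a' x 2 => "a2"
  'c' x 2 => "c2"
  'b' x 3 => "b3"
  'a' x 1 => "a1"
  'b' x 1 => "b1"
Compressed: "b1a2c2b3a1b1"
Compressed length: 12

12


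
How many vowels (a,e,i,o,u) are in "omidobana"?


Input: omidobana
Checking each character:
  'o' at position 0: vowel (running total: 1)
  'm' at position 1: consonant
  'i' at position 2: vowel (running total: 2)
  'd' at position 3: consonant
  'o' at position 4: vowel (running total: 3)
  'b' at position 5: consonant
  'a' at position 6: vowel (running total: 4)
  'n' at position 7: consonant
  'a' at position 8: vowel (running total: 5)
Total vowels: 5

5


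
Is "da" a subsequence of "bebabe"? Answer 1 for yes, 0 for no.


Check if "da" is a subsequence of "bebabe"
Greedy scan:
  Position 0 ('b'): no match needed
  Position 1 ('e'): no match needed
  Position 2 ('b'): no match needed
  Position 3 ('a'): no match needed
  Position 4 ('b'): no match needed
  Position 5 ('e'): no match needed
Only matched 0/2 characters => not a subsequence

0


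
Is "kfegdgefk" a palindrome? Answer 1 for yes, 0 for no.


Input: kfegdgefk
Reversed: kfegdgefk
  Compare pos 0 ('k') with pos 8 ('k'): match
  Compare pos 1 ('f') with pos 7 ('f'): match
  Compare pos 2 ('e') with pos 6 ('e'): match
  Compare pos 3 ('g') with pos 5 ('g'): match
Result: palindrome

1


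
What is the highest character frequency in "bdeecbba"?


Input: bdeecbba
Character counts:
  'a': 1
  'b': 3
  'c': 1
  'd': 1
  'e': 2
Maximum frequency: 3

3


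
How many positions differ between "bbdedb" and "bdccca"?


Comparing "bbdedb" and "bdccca" position by position:
  Position 0: 'b' vs 'b' => same
  Position 1: 'b' vs 'd' => DIFFER
  Position 2: 'd' vs 'c' => DIFFER
  Position 3: 'e' vs 'c' => DIFFER
  Position 4: 'd' vs 'c' => DIFFER
  Position 5: 'b' vs 'a' => DIFFER
Positions that differ: 5

5


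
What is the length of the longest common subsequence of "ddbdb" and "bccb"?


LCS of "ddbdb" and "bccb"
DP table:
           b    c    c    b
      0    0    0    0    0
  d   0    0    0    0    0
  d   0    0    0    0    0
  b   0    1    1    1    1
  d   0    1    1    1    1
  b   0    1    1    1    2
LCS length = dp[5][4] = 2

2


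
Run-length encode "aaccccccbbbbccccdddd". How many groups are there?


Input: aaccccccbbbbccccdddd
Scanning for consecutive runs:
  Group 1: 'a' x 2 (positions 0-1)
  Group 2: 'c' x 6 (positions 2-7)
  Group 3: 'b' x 4 (positions 8-11)
  Group 4: 'c' x 4 (positions 12-15)
  Group 5: 'd' x 4 (positions 16-19)
Total groups: 5

5


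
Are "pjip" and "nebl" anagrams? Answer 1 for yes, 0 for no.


Strings: "pjip", "nebl"
Sorted first:  ijpp
Sorted second: beln
Differ at position 0: 'i' vs 'b' => not anagrams

0


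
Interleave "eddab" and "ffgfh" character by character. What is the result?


Interleaving "eddab" and "ffgfh":
  Position 0: 'e' from first, 'f' from second => "ef"
  Position 1: 'd' from first, 'f' from second => "df"
  Position 2: 'd' from first, 'g' from second => "dg"
  Position 3: 'a' from first, 'f' from second => "af"
  Position 4: 'b' from first, 'h' from second => "bh"
Result: efdfdgafbh

efdfdgafbh


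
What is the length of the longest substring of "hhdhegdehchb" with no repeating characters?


Input: "hhdhegdehchb"
Sliding window (track last position of each char):
  Position 0 ('h'): window [0,0] length 1 -- new best
  Position 1 ('h'): repeat (last at 0), move window start to 1
  Position 1 ('h'): window [1,1] length 1
  Position 2 ('d'): window [1,2] length 2 -- new best
  Position 3 ('h'): repeat (last at 1), move window start to 2
  Position 3 ('h'): window [2,3] length 2
  Position 4 ('e'): window [2,4] length 3 -- new best
  Position 5 ('g'): window [2,5] length 4 -- new best
  Position 6 ('d'): repeat (last at 2), move window start to 3
  Position 6 ('d'): window [3,6] length 4
  Position 7 ('e'): repeat (last at 4), move window start to 5
  Position 7 ('e'): window [5,7] length 3
  Position 8 ('h'): window [5,8] length 4
  Position 9 ('c'): window [5,9] length 5 -- new best
  Position 10 ('h'): repeat (last at 8), move window start to 9
  Position 10 ('h'): window [9,10] length 2
  Position 11 ('b'): window [9,11] length 3
Longest substring with no repeats: "gdehc" with length 5

5


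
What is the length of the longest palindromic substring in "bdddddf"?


Input: "bdddddf"
Checking substrings for palindromes:
  [1:6] "ddddd" (len 5) => palindrome
  [1:5] "dddd" (len 4) => palindrome
  [2:6] "dddd" (len 4) => palindrome
  [1:4] "ddd" (len 3) => palindrome
  [2:5] "ddd" (len 3) => palindrome
  [3:6] "ddd" (len 3) => palindrome
Longest palindromic substring: "ddddd" with length 5

5


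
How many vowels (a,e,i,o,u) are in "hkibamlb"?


Input: hkibamlb
Checking each character:
  'h' at position 0: consonant
  'k' at position 1: consonant
  'i' at position 2: vowel (running total: 1)
  'b' at position 3: consonant
  'a' at position 4: vowel (running total: 2)
  'm' at position 5: consonant
  'l' at position 6: consonant
  'b' at position 7: consonant
Total vowels: 2

2


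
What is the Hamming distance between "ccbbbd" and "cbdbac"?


Comparing "ccbbbd" and "cbdbac" position by position:
  Position 0: 'c' vs 'c' => same
  Position 1: 'c' vs 'b' => differ
  Position 2: 'b' vs 'd' => differ
  Position 3: 'b' vs 'b' => same
  Position 4: 'b' vs 'a' => differ
  Position 5: 'd' vs 'c' => differ
Total differences (Hamming distance): 4

4


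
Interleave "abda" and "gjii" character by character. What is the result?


Interleaving "abda" and "gjii":
  Position 0: 'a' from first, 'g' from second => "ag"
  Position 1: 'b' from first, 'j' from second => "bj"
  Position 2: 'd' from first, 'i' from second => "di"
  Position 3: 'a' from first, 'i' from second => "ai"
Result: agbjdiai

agbjdiai


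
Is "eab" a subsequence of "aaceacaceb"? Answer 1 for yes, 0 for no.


Check if "eab" is a subsequence of "aaceacaceb"
Greedy scan:
  Position 0 ('a'): no match needed
  Position 1 ('a'): no match needed
  Position 2 ('c'): no match needed
  Position 3 ('e'): matches sub[0] = 'e'
  Position 4 ('a'): matches sub[1] = 'a'
  Position 5 ('c'): no match needed
  Position 6 ('a'): no match needed
  Position 7 ('c'): no match needed
  Position 8 ('e'): no match needed
  Position 9 ('b'): matches sub[2] = 'b'
All 3 characters matched => is a subsequence

1


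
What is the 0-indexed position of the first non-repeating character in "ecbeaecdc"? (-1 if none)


Input: ecbeaecdc
Character frequencies:
  'a': 1
  'b': 1
  'c': 3
  'd': 1
  'e': 3
Scanning left to right for freq == 1:
  Position 0 ('e'): freq=3, skip
  Position 1 ('c'): freq=3, skip
  Position 2 ('b'): unique! => answer = 2

2


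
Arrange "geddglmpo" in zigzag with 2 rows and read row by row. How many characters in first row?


Zigzag "geddglmpo" into 2 rows:
Placing characters:
  'g' => row 0
  'e' => row 1
  'd' => row 0
  'd' => row 1
  'g' => row 0
  'l' => row 1
  'm' => row 0
  'p' => row 1
  'o' => row 0
Rows:
  Row 0: "gdgmo"
  Row 1: "edlp"
First row length: 5

5


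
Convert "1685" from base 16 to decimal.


Input: "1685" in base 16
Positional expansion:
  Digit '1' (value 1) x 16^3 = 4096
  Digit '6' (value 6) x 16^2 = 1536
  Digit '8' (value 8) x 16^1 = 128
  Digit '5' (value 5) x 16^0 = 5
Sum = 5765

5765


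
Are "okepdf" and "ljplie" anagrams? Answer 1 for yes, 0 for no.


Strings: "okepdf", "ljplie"
Sorted first:  defkop
Sorted second: eijllp
Differ at position 0: 'd' vs 'e' => not anagrams

0


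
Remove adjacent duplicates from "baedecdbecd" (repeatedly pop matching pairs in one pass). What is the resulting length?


Input: baedecdbecd
Stack-based adjacent duplicate removal:
  Read 'b': push. Stack: b
  Read 'a': push. Stack: ba
  Read 'e': push. Stack: bae
  Read 'd': push. Stack: baed
  Read 'e': push. Stack: baede
  Read 'c': push. Stack: baedec
  Read 'd': push. Stack: baedecd
  Read 'b': push. Stack: baedecdb
  Read 'e': push. Stack: baedecdbe
  Read 'c': push. Stack: baedecdbec
  Read 'd': push. Stack: baedecdbecd
Final stack: "baedecdbecd" (length 11)

11


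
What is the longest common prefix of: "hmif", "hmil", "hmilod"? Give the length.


Words: hmif, hmil, hmilod
  Position 0: all 'h' => match
  Position 1: all 'm' => match
  Position 2: all 'i' => match
  Position 3: ('f', 'l', 'l') => mismatch, stop
LCP = "hmi" (length 3)

3


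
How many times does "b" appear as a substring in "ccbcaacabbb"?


Searching for "b" in "ccbcaacabbb"
Scanning each position:
  Position 0: "c" => no
  Position 1: "c" => no
  Position 2: "b" => MATCH
  Position 3: "c" => no
  Position 4: "a" => no
  Position 5: "a" => no
  Position 6: "c" => no
  Position 7: "a" => no
  Position 8: "b" => MATCH
  Position 9: "b" => MATCH
  Position 10: "b" => MATCH
Total occurrences: 4

4


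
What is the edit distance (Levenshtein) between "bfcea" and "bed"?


Computing edit distance: "bfcea" -> "bed"
DP table:
           b    e    d
      0    1    2    3
  b   1    0    1    2
  f   2    1    1    2
  c   3    2    2    2
  e   4    3    2    3
  a   5    4    3    3
Edit distance = dp[5][3] = 3

3


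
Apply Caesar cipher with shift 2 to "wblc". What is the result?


Caesar cipher: shift "wblc" by 2
  'w' (pos 22) + 2 = pos 24 = 'y'
  'b' (pos 1) + 2 = pos 3 = 'd'
  'l' (pos 11) + 2 = pos 13 = 'n'
  'c' (pos 2) + 2 = pos 4 = 'e'
Result: ydne

ydne


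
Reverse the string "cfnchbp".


Input: cfnchbp
Reading characters right to left:
  Position 6: 'p'
  Position 5: 'b'
  Position 4: 'h'
  Position 3: 'c'
  Position 2: 'n'
  Position 1: 'f'
  Position 0: 'c'
Reversed: pbhcnfc

pbhcnfc


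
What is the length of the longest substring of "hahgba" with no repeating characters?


Input: "hahgba"
Sliding window (track last position of each char):
  Position 0 ('h'): window [0,0] length 1 -- new best
  Position 1 ('a'): window [0,1] length 2 -- new best
  Position 2 ('h'): repeat (last at 0), move window start to 1
  Position 2 ('h'): window [1,2] length 2
  Position 3 ('g'): window [1,3] length 3 -- new best
  Position 4 ('b'): window [1,4] length 4 -- new best
  Position 5 ('a'): repeat (last at 1), move window start to 2
  Position 5 ('a'): window [2,5] length 4
Longest substring with no repeats: "ahgb" with length 4

4


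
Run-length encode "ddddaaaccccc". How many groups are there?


Input: ddddaaaccccc
Scanning for consecutive runs:
  Group 1: 'd' x 4 (positions 0-3)
  Group 2: 'a' x 3 (positions 4-6)
  Group 3: 'c' x 5 (positions 7-11)
Total groups: 3

3


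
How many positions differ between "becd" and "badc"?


Comparing "becd" and "badc" position by position:
  Position 0: 'b' vs 'b' => same
  Position 1: 'e' vs 'a' => DIFFER
  Position 2: 'c' vs 'd' => DIFFER
  Position 3: 'd' vs 'c' => DIFFER
Positions that differ: 3

3


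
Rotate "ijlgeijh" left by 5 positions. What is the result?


Input: "ijlgeijh", rotate left by 5
First 5 characters: "ijlge"
Remaining characters: "ijh"
Concatenate remaining + first: "ijh" + "ijlge" = "ijhijlge"

ijhijlge


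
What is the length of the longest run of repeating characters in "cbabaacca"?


Input: "cbabaacca"
Scanning for longest run:
  Position 1 ('b'): new char, reset run to 1
  Position 2 ('a'): new char, reset run to 1
  Position 3 ('b'): new char, reset run to 1
  Position 4 ('a'): new char, reset run to 1
  Position 5 ('a'): continues run of 'a', length=2
  Position 6 ('c'): new char, reset run to 1
  Position 7 ('c'): continues run of 'c', length=2
  Position 8 ('a'): new char, reset run to 1
Longest run: 'a' with length 2

2


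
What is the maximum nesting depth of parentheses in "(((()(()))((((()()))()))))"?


Input: "(((()(()))((((()()))()))))"
Tracking depth:
  Position 0 '(': depth becomes 1
  Position 1 '(': depth becomes 2
  Position 2 '(': depth becomes 3
  Position 3 '(': depth becomes 4
  Position 4 ')': depth becomes 3
  Position 5 '(': depth becomes 4
  Position 6 '(': depth becomes 5
  Position 7 ')': depth becomes 4
  Position 8 ')': depth becomes 3
  Position 9 ')': depth becomes 2
  Position 10 '(': depth becomes 3
  Position 11 '(': depth becomes 4
  Position 12 '(': depth becomes 5
  Position 13 '(': depth becomes 6
  Position 14 '(': depth becomes 7
  Position 15 ')': depth becomes 6
  Position 16 '(': depth becomes 7
  Position 17 ')': depth becomes 6
  Position 18 ')': depth becomes 5
  Position 19 ')': depth becomes 4
  Position 20 '(': depth becomes 5
  Position 21 ')': depth becomes 4
  Position 22 ')': depth becomes 3
  Position 23 ')': depth becomes 2
  Position 24 ')': depth becomes 1
  Position 25 ')': depth becomes 0
Maximum depth reached: 7

7


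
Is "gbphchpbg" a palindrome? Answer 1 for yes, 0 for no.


Input: gbphchpbg
Reversed: gbphchpbg
  Compare pos 0 ('g') with pos 8 ('g'): match
  Compare pos 1 ('b') with pos 7 ('b'): match
  Compare pos 2 ('p') with pos 6 ('p'): match
  Compare pos 3 ('h') with pos 5 ('h'): match
Result: palindrome

1


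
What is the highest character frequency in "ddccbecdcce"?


Input: ddccbecdcce
Character counts:
  'b': 1
  'c': 5
  'd': 3
  'e': 2
Maximum frequency: 5

5


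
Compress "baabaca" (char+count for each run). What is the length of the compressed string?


Input: baabaca
Runs:
  'b' x 1 => "b1"
  'a' x 2 => "a2"
  'b' x 1 => "b1"
  'a' x 1 => "a1"
  'c' x 1 => "c1"
  'a' x 1 => "a1"
Compressed: "b1a2b1a1c1a1"
Compressed length: 12

12


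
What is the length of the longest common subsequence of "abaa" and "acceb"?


LCS of "abaa" and "acceb"
DP table:
           a    c    c    e    b
      0    0    0    0    0    0
  a   0    1    1    1    1    1
  b   0    1    1    1    1    2
  a   0    1    1    1    1    2
  a   0    1    1    1    1    2
LCS length = dp[4][5] = 2

2


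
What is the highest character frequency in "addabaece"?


Input: addabaece
Character counts:
  'a': 3
  'b': 1
  'c': 1
  'd': 2
  'e': 2
Maximum frequency: 3

3


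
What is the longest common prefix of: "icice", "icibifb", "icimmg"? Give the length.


Words: icice, icibifb, icimmg
  Position 0: all 'i' => match
  Position 1: all 'c' => match
  Position 2: all 'i' => match
  Position 3: ('c', 'b', 'm') => mismatch, stop
LCP = "ici" (length 3)

3


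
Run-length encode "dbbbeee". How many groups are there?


Input: dbbbeee
Scanning for consecutive runs:
  Group 1: 'd' x 1 (positions 0-0)
  Group 2: 'b' x 3 (positions 1-3)
  Group 3: 'e' x 3 (positions 4-6)
Total groups: 3

3


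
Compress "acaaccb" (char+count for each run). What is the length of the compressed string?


Input: acaaccb
Runs:
  'a' x 1 => "a1"
  'c' x 1 => "c1"
  'a' x 2 => "a2"
  'c' x 2 => "c2"
  'b' x 1 => "b1"
Compressed: "a1c1a2c2b1"
Compressed length: 10

10


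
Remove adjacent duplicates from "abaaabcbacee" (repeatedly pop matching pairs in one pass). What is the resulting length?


Input: abaaabcbacee
Stack-based adjacent duplicate removal:
  Read 'a': push. Stack: a
  Read 'b': push. Stack: ab
  Read 'a': push. Stack: aba
  Read 'a': matches stack top 'a' => pop. Stack: ab
  Read 'a': push. Stack: aba
  Read 'b': push. Stack: abab
  Read 'c': push. Stack: ababc
  Read 'b': push. Stack: ababcb
  Read 'a': push. Stack: ababcba
  Read 'c': push. Stack: ababcbac
  Read 'e': push. Stack: ababcbace
  Read 'e': matches stack top 'e' => pop. Stack: ababcbac
Final stack: "ababcbac" (length 8)

8


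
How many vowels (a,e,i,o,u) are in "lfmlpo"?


Input: lfmlpo
Checking each character:
  'l' at position 0: consonant
  'f' at position 1: consonant
  'm' at position 2: consonant
  'l' at position 3: consonant
  'p' at position 4: consonant
  'o' at position 5: vowel (running total: 1)
Total vowels: 1

1


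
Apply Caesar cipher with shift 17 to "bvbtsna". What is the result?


Caesar cipher: shift "bvbtsna" by 17
  'b' (pos 1) + 17 = pos 18 = 's'
  'v' (pos 21) + 17 = pos 12 = 'm'
  'b' (pos 1) + 17 = pos 18 = 's'
  't' (pos 19) + 17 = pos 10 = 'k'
  's' (pos 18) + 17 = pos 9 = 'j'
  'n' (pos 13) + 17 = pos 4 = 'e'
  'a' (pos 0) + 17 = pos 17 = 'r'
Result: smskjer

smskjer


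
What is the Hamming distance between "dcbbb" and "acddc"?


Comparing "dcbbb" and "acddc" position by position:
  Position 0: 'd' vs 'a' => differ
  Position 1: 'c' vs 'c' => same
  Position 2: 'b' vs 'd' => differ
  Position 3: 'b' vs 'd' => differ
  Position 4: 'b' vs 'c' => differ
Total differences (Hamming distance): 4

4


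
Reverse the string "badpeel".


Input: badpeel
Reading characters right to left:
  Position 6: 'l'
  Position 5: 'e'
  Position 4: 'e'
  Position 3: 'p'
  Position 2: 'd'
  Position 1: 'a'
  Position 0: 'b'
Reversed: leepdab

leepdab


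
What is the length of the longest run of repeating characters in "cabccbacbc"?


Input: "cabccbacbc"
Scanning for longest run:
  Position 1 ('a'): new char, reset run to 1
  Position 2 ('b'): new char, reset run to 1
  Position 3 ('c'): new char, reset run to 1
  Position 4 ('c'): continues run of 'c', length=2
  Position 5 ('b'): new char, reset run to 1
  Position 6 ('a'): new char, reset run to 1
  Position 7 ('c'): new char, reset run to 1
  Position 8 ('b'): new char, reset run to 1
  Position 9 ('c'): new char, reset run to 1
Longest run: 'c' with length 2

2


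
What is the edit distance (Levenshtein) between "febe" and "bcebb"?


Computing edit distance: "febe" -> "bcebb"
DP table:
           b    c    e    b    b
      0    1    2    3    4    5
  f   1    1    2    3    4    5
  e   2    2    2    2    3    4
  b   3    2    3    3    2    3
  e   4    3    3    3    3    3
Edit distance = dp[4][5] = 3

3


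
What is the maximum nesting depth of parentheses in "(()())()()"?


Input: "(()())()()"
Tracking depth:
  Position 0 '(': depth becomes 1
  Position 1 '(': depth becomes 2
  Position 2 ')': depth becomes 1
  Position 3 '(': depth becomes 2
  Position 4 ')': depth becomes 1
  Position 5 ')': depth becomes 0
  Position 6 '(': depth becomes 1
  Position 7 ')': depth becomes 0
  Position 8 '(': depth becomes 1
  Position 9 ')': depth becomes 0
Maximum depth reached: 2

2


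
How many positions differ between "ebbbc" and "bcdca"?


Comparing "ebbbc" and "bcdca" position by position:
  Position 0: 'e' vs 'b' => DIFFER
  Position 1: 'b' vs 'c' => DIFFER
  Position 2: 'b' vs 'd' => DIFFER
  Position 3: 'b' vs 'c' => DIFFER
  Position 4: 'c' vs 'a' => DIFFER
Positions that differ: 5

5


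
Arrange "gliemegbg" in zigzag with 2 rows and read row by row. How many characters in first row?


Zigzag "gliemegbg" into 2 rows:
Placing characters:
  'g' => row 0
  'l' => row 1
  'i' => row 0
  'e' => row 1
  'm' => row 0
  'e' => row 1
  'g' => row 0
  'b' => row 1
  'g' => row 0
Rows:
  Row 0: "gimgg"
  Row 1: "leeb"
First row length: 5

5


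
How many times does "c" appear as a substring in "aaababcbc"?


Searching for "c" in "aaababcbc"
Scanning each position:
  Position 0: "a" => no
  Position 1: "a" => no
  Position 2: "a" => no
  Position 3: "b" => no
  Position 4: "a" => no
  Position 5: "b" => no
  Position 6: "c" => MATCH
  Position 7: "b" => no
  Position 8: "c" => MATCH
Total occurrences: 2

2


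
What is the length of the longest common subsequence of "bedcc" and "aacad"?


LCS of "bedcc" and "aacad"
DP table:
           a    a    c    a    d
      0    0    0    0    0    0
  b   0    0    0    0    0    0
  e   0    0    0    0    0    0
  d   0    0    0    0    0    1
  c   0    0    0    1    1    1
  c   0    0    0    1    1    1
LCS length = dp[5][5] = 1

1


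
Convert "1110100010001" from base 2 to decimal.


Input: "1110100010001" in base 2
Positional expansion:
  Digit '1' (value 1) x 2^12 = 4096
  Digit '1' (value 1) x 2^11 = 2048
  Digit '1' (value 1) x 2^10 = 1024
  Digit '0' (value 0) x 2^9 = 0
  Digit '1' (value 1) x 2^8 = 256
  Digit '0' (value 0) x 2^7 = 0
  Digit '0' (value 0) x 2^6 = 0
  Digit '0' (value 0) x 2^5 = 0
  Digit '1' (value 1) x 2^4 = 16
  Digit '0' (value 0) x 2^3 = 0
  Digit '0' (value 0) x 2^2 = 0
  Digit '0' (value 0) x 2^1 = 0
  Digit '1' (value 1) x 2^0 = 1
Sum = 7441

7441


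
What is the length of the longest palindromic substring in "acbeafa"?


Input: "acbeafa"
Checking substrings for palindromes:
  [4:7] "afa" (len 3) => palindrome
Longest palindromic substring: "afa" with length 3

3


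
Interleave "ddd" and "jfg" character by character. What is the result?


Interleaving "ddd" and "jfg":
  Position 0: 'd' from first, 'j' from second => "dj"
  Position 1: 'd' from first, 'f' from second => "df"
  Position 2: 'd' from first, 'g' from second => "dg"
Result: djdfdg

djdfdg


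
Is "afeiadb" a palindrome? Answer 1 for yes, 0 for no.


Input: afeiadb
Reversed: bdaiefa
  Compare pos 0 ('a') with pos 6 ('b'): MISMATCH
  Compare pos 1 ('f') with pos 5 ('d'): MISMATCH
  Compare pos 2 ('e') with pos 4 ('a'): MISMATCH
Result: not a palindrome

0


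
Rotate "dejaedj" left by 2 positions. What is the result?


Input: "dejaedj", rotate left by 2
First 2 characters: "de"
Remaining characters: "jaedj"
Concatenate remaining + first: "jaedj" + "de" = "jaedjde"

jaedjde


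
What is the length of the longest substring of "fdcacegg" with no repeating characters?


Input: "fdcacegg"
Sliding window (track last position of each char):
  Position 0 ('f'): window [0,0] length 1 -- new best
  Position 1 ('d'): window [0,1] length 2 -- new best
  Position 2 ('c'): window [0,2] length 3 -- new best
  Position 3 ('a'): window [0,3] length 4 -- new best
  Position 4 ('c'): repeat (last at 2), move window start to 3
  Position 4 ('c'): window [3,4] length 2
  Position 5 ('e'): window [3,5] length 3
  Position 6 ('g'): window [3,6] length 4
  Position 7 ('g'): repeat (last at 6), move window start to 7
  Position 7 ('g'): window [7,7] length 1
Longest substring with no repeats: "fdca" with length 4

4


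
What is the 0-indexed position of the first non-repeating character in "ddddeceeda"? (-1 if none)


Input: ddddeceeda
Character frequencies:
  'a': 1
  'c': 1
  'd': 5
  'e': 3
Scanning left to right for freq == 1:
  Position 0 ('d'): freq=5, skip
  Position 1 ('d'): freq=5, skip
  Position 2 ('d'): freq=5, skip
  Position 3 ('d'): freq=5, skip
  Position 4 ('e'): freq=3, skip
  Position 5 ('c'): unique! => answer = 5

5


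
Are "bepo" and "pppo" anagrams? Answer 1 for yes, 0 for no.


Strings: "bepo", "pppo"
Sorted first:  beop
Sorted second: oppp
Differ at position 0: 'b' vs 'o' => not anagrams

0


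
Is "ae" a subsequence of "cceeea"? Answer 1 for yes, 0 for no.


Check if "ae" is a subsequence of "cceeea"
Greedy scan:
  Position 0 ('c'): no match needed
  Position 1 ('c'): no match needed
  Position 2 ('e'): no match needed
  Position 3 ('e'): no match needed
  Position 4 ('e'): no match needed
  Position 5 ('a'): matches sub[0] = 'a'
Only matched 1/2 characters => not a subsequence

0


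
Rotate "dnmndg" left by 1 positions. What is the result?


Input: "dnmndg", rotate left by 1
First 1 characters: "d"
Remaining characters: "nmndg"
Concatenate remaining + first: "nmndg" + "d" = "nmndgd"

nmndgd


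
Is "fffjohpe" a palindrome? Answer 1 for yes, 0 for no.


Input: fffjohpe
Reversed: ephojfff
  Compare pos 0 ('f') with pos 7 ('e'): MISMATCH
  Compare pos 1 ('f') with pos 6 ('p'): MISMATCH
  Compare pos 2 ('f') with pos 5 ('h'): MISMATCH
  Compare pos 3 ('j') with pos 4 ('o'): MISMATCH
Result: not a palindrome

0


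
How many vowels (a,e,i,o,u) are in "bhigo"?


Input: bhigo
Checking each character:
  'b' at position 0: consonant
  'h' at position 1: consonant
  'i' at position 2: vowel (running total: 1)
  'g' at position 3: consonant
  'o' at position 4: vowel (running total: 2)
Total vowels: 2

2


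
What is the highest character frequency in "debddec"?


Input: debddec
Character counts:
  'b': 1
  'c': 1
  'd': 3
  'e': 2
Maximum frequency: 3

3


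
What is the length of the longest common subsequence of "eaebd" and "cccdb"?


LCS of "eaebd" and "cccdb"
DP table:
           c    c    c    d    b
      0    0    0    0    0    0
  e   0    0    0    0    0    0
  a   0    0    0    0    0    0
  e   0    0    0    0    0    0
  b   0    0    0    0    0    1
  d   0    0    0    0    1    1
LCS length = dp[5][5] = 1

1


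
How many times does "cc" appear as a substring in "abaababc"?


Searching for "cc" in "abaababc"
Scanning each position:
  Position 0: "ab" => no
  Position 1: "ba" => no
  Position 2: "aa" => no
  Position 3: "ab" => no
  Position 4: "ba" => no
  Position 5: "ab" => no
  Position 6: "bc" => no
Total occurrences: 0

0


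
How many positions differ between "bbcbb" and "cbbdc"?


Comparing "bbcbb" and "cbbdc" position by position:
  Position 0: 'b' vs 'c' => DIFFER
  Position 1: 'b' vs 'b' => same
  Position 2: 'c' vs 'b' => DIFFER
  Position 3: 'b' vs 'd' => DIFFER
  Position 4: 'b' vs 'c' => DIFFER
Positions that differ: 4

4


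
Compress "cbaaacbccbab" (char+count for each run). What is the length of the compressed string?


Input: cbaaacbccbab
Runs:
  'c' x 1 => "c1"
  'b' x 1 => "b1"
  'a' x 3 => "a3"
  'c' x 1 => "c1"
  'b' x 1 => "b1"
  'c' x 2 => "c2"
  'b' x 1 => "b1"
  'a' x 1 => "a1"
  'b' x 1 => "b1"
Compressed: "c1b1a3c1b1c2b1a1b1"
Compressed length: 18

18


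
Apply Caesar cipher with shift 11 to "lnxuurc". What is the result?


Caesar cipher: shift "lnxuurc" by 11
  'l' (pos 11) + 11 = pos 22 = 'w'
  'n' (pos 13) + 11 = pos 24 = 'y'
  'x' (pos 23) + 11 = pos 8 = 'i'
  'u' (pos 20) + 11 = pos 5 = 'f'
  'u' (pos 20) + 11 = pos 5 = 'f'
  'r' (pos 17) + 11 = pos 2 = 'c'
  'c' (pos 2) + 11 = pos 13 = 'n'
Result: wyiffcn

wyiffcn


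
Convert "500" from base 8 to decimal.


Input: "500" in base 8
Positional expansion:
  Digit '5' (value 5) x 8^2 = 320
  Digit '0' (value 0) x 8^1 = 0
  Digit '0' (value 0) x 8^0 = 0
Sum = 320

320


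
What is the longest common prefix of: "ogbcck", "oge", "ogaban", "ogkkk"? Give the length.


Words: ogbcck, oge, ogaban, ogkkk
  Position 0: all 'o' => match
  Position 1: all 'g' => match
  Position 2: ('b', 'e', 'a', 'k') => mismatch, stop
LCP = "og" (length 2)

2


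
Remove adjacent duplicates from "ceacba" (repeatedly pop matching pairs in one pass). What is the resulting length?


Input: ceacba
Stack-based adjacent duplicate removal:
  Read 'c': push. Stack: c
  Read 'e': push. Stack: ce
  Read 'a': push. Stack: cea
  Read 'c': push. Stack: ceac
  Read 'b': push. Stack: ceacb
  Read 'a': push. Stack: ceacba
Final stack: "ceacba" (length 6)

6


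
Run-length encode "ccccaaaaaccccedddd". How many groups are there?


Input: ccccaaaaaccccedddd
Scanning for consecutive runs:
  Group 1: 'c' x 4 (positions 0-3)
  Group 2: 'a' x 5 (positions 4-8)
  Group 3: 'c' x 4 (positions 9-12)
  Group 4: 'e' x 1 (positions 13-13)
  Group 5: 'd' x 4 (positions 14-17)
Total groups: 5

5


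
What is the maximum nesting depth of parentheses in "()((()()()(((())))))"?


Input: "()((()()()(((())))))"
Tracking depth:
  Position 0 '(': depth becomes 1
  Position 1 ')': depth becomes 0
  Position 2 '(': depth becomes 1
  Position 3 '(': depth becomes 2
  Position 4 '(': depth becomes 3
  Position 5 ')': depth becomes 2
  Position 6 '(': depth becomes 3
  Position 7 ')': depth becomes 2
  Position 8 '(': depth becomes 3
  Position 9 ')': depth becomes 2
  Position 10 '(': depth becomes 3
  Position 11 '(': depth becomes 4
  Position 12 '(': depth becomes 5
  Position 13 '(': depth becomes 6
  Position 14 ')': depth becomes 5
  Position 15 ')': depth becomes 4
  Position 16 ')': depth becomes 3
  Position 17 ')': depth becomes 2
  Position 18 ')': depth becomes 1
  Position 19 ')': depth becomes 0
Maximum depth reached: 6

6


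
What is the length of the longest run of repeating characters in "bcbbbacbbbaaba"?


Input: "bcbbbacbbbaaba"
Scanning for longest run:
  Position 1 ('c'): new char, reset run to 1
  Position 2 ('b'): new char, reset run to 1
  Position 3 ('b'): continues run of 'b', length=2
  Position 4 ('b'): continues run of 'b', length=3
  Position 5 ('a'): new char, reset run to 1
  Position 6 ('c'): new char, reset run to 1
  Position 7 ('b'): new char, reset run to 1
  Position 8 ('b'): continues run of 'b', length=2
  Position 9 ('b'): continues run of 'b', length=3
  Position 10 ('a'): new char, reset run to 1
  Position 11 ('a'): continues run of 'a', length=2
  Position 12 ('b'): new char, reset run to 1
  Position 13 ('a'): new char, reset run to 1
Longest run: 'b' with length 3

3


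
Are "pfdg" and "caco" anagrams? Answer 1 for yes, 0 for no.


Strings: "pfdg", "caco"
Sorted first:  dfgp
Sorted second: acco
Differ at position 0: 'd' vs 'a' => not anagrams

0


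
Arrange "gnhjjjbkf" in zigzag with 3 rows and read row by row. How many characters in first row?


Zigzag "gnhjjjbkf" into 3 rows:
Placing characters:
  'g' => row 0
  'n' => row 1
  'h' => row 2
  'j' => row 1
  'j' => row 0
  'j' => row 1
  'b' => row 2
  'k' => row 1
  'f' => row 0
Rows:
  Row 0: "gjf"
  Row 1: "njjk"
  Row 2: "hb"
First row length: 3

3


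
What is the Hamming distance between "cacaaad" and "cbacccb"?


Comparing "cacaaad" and "cbacccb" position by position:
  Position 0: 'c' vs 'c' => same
  Position 1: 'a' vs 'b' => differ
  Position 2: 'c' vs 'a' => differ
  Position 3: 'a' vs 'c' => differ
  Position 4: 'a' vs 'c' => differ
  Position 5: 'a' vs 'c' => differ
  Position 6: 'd' vs 'b' => differ
Total differences (Hamming distance): 6

6


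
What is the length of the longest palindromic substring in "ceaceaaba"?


Input: "ceaceaaba"
Checking substrings for palindromes:
  [6:9] "aba" (len 3) => palindrome
  [5:7] "aa" (len 2) => palindrome
Longest palindromic substring: "aba" with length 3

3


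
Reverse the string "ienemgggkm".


Input: ienemgggkm
Reading characters right to left:
  Position 9: 'm'
  Position 8: 'k'
  Position 7: 'g'
  Position 6: 'g'
  Position 5: 'g'
  Position 4: 'm'
  Position 3: 'e'
  Position 2: 'n'
  Position 1: 'e'
  Position 0: 'i'
Reversed: mkgggmenei

mkgggmenei


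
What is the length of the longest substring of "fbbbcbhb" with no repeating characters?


Input: "fbbbcbhb"
Sliding window (track last position of each char):
  Position 0 ('f'): window [0,0] length 1 -- new best
  Position 1 ('b'): window [0,1] length 2 -- new best
  Position 2 ('b'): repeat (last at 1), move window start to 2
  Position 2 ('b'): window [2,2] length 1
  Position 3 ('b'): repeat (last at 2), move window start to 3
  Position 3 ('b'): window [3,3] length 1
  Position 4 ('c'): window [3,4] length 2
  Position 5 ('b'): repeat (last at 3), move window start to 4
  Position 5 ('b'): window [4,5] length 2
  Position 6 ('h'): window [4,6] length 3 -- new best
  Position 7 ('b'): repeat (last at 5), move window start to 6
  Position 7 ('b'): window [6,7] length 2
Longest substring with no repeats: "cbh" with length 3

3


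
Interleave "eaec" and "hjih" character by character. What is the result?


Interleaving "eaec" and "hjih":
  Position 0: 'e' from first, 'h' from second => "eh"
  Position 1: 'a' from first, 'j' from second => "aj"
  Position 2: 'e' from first, 'i' from second => "ei"
  Position 3: 'c' from first, 'h' from second => "ch"
Result: ehajeich

ehajeich


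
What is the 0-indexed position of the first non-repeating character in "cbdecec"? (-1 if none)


Input: cbdecec
Character frequencies:
  'b': 1
  'c': 3
  'd': 1
  'e': 2
Scanning left to right for freq == 1:
  Position 0 ('c'): freq=3, skip
  Position 1 ('b'): unique! => answer = 1

1


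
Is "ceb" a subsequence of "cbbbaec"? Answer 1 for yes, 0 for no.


Check if "ceb" is a subsequence of "cbbbaec"
Greedy scan:
  Position 0 ('c'): matches sub[0] = 'c'
  Position 1 ('b'): no match needed
  Position 2 ('b'): no match needed
  Position 3 ('b'): no match needed
  Position 4 ('a'): no match needed
  Position 5 ('e'): matches sub[1] = 'e'
  Position 6 ('c'): no match needed
Only matched 2/3 characters => not a subsequence

0


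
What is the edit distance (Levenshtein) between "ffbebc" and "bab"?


Computing edit distance: "ffbebc" -> "bab"
DP table:
           b    a    b
      0    1    2    3
  f   1    1    2    3
  f   2    2    2    3
  b   3    2    3    2
  e   4    3    3    3
  b   5    4    4    3
  c   6    5    5    4
Edit distance = dp[6][3] = 4

4


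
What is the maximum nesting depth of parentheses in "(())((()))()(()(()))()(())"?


Input: "(())((()))()(()(()))()(())"
Tracking depth:
  Position 0 '(': depth becomes 1
  Position 1 '(': depth becomes 2
  Position 2 ')': depth becomes 1
  Position 3 ')': depth becomes 0
  Position 4 '(': depth becomes 1
  Position 5 '(': depth becomes 2
  Position 6 '(': depth becomes 3
  Position 7 ')': depth becomes 2
  Position 8 ')': depth becomes 1
  Position 9 ')': depth becomes 0
  Position 10 '(': depth becomes 1
  Position 11 ')': depth becomes 0
  Position 12 '(': depth becomes 1
  Position 13 '(': depth becomes 2
  Position 14 ')': depth becomes 1
  Position 15 '(': depth becomes 2
  Position 16 '(': depth becomes 3
  Position 17 ')': depth becomes 2
  Position 18 ')': depth becomes 1
  Position 19 ')': depth becomes 0
  Position 20 '(': depth becomes 1
  Position 21 ')': depth becomes 0
  Position 22 '(': depth becomes 1
  Position 23 '(': depth becomes 2
  Position 24 ')': depth becomes 1
  Position 25 ')': depth becomes 0
Maximum depth reached: 3

3


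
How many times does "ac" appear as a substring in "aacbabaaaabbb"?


Searching for "ac" in "aacbabaaaabbb"
Scanning each position:
  Position 0: "aa" => no
  Position 1: "ac" => MATCH
  Position 2: "cb" => no
  Position 3: "ba" => no
  Position 4: "ab" => no
  Position 5: "ba" => no
  Position 6: "aa" => no
  Position 7: "aa" => no
  Position 8: "aa" => no
  Position 9: "ab" => no
  Position 10: "bb" => no
  Position 11: "bb" => no
Total occurrences: 1

1


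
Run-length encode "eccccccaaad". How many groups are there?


Input: eccccccaaad
Scanning for consecutive runs:
  Group 1: 'e' x 1 (positions 0-0)
  Group 2: 'c' x 6 (positions 1-6)
  Group 3: 'a' x 3 (positions 7-9)
  Group 4: 'd' x 1 (positions 10-10)
Total groups: 4

4


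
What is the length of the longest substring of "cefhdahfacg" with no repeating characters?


Input: "cefhdahfacg"
Sliding window (track last position of each char):
  Position 0 ('c'): window [0,0] length 1 -- new best
  Position 1 ('e'): window [0,1] length 2 -- new best
  Position 2 ('f'): window [0,2] length 3 -- new best
  Position 3 ('h'): window [0,3] length 4 -- new best
  Position 4 ('d'): window [0,4] length 5 -- new best
  Position 5 ('a'): window [0,5] length 6 -- new best
  Position 6 ('h'): repeat (last at 3), move window start to 4
  Position 6 ('h'): window [4,6] length 3
  Position 7 ('f'): window [4,7] length 4
  Position 8 ('a'): repeat (last at 5), move window start to 6
  Position 8 ('a'): window [6,8] length 3
  Position 9 ('c'): window [6,9] length 4
  Position 10 ('g'): window [6,10] length 5
Longest substring with no repeats: "cefhda" with length 6

6
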